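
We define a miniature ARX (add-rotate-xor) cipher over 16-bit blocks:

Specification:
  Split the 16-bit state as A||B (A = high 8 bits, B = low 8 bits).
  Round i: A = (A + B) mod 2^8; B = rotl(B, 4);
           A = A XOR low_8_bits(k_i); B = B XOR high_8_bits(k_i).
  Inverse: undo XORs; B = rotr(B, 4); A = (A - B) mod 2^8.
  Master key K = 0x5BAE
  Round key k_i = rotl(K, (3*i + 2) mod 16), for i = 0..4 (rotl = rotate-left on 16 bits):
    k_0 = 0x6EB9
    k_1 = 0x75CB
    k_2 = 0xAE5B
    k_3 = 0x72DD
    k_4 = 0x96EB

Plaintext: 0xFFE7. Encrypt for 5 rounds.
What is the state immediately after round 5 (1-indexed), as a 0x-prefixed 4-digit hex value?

s_0 = plaintext = 0xFFE7
s_1 = Round(s_0, k_0) = 0x5F10
s_2 = Round(s_1, k_1) = 0xA474
s_3 = Round(s_2, k_2) = 0x43E9
s_4 = Round(s_3, k_3) = 0xF1EC
s_5 = Round(s_4, k_4) = 0x3658

0x3658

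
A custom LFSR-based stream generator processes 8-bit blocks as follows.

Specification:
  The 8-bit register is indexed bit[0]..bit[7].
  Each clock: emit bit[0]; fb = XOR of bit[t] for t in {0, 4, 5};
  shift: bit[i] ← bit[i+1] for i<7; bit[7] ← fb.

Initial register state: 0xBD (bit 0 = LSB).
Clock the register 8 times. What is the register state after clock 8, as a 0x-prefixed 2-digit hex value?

reg_0 = 0xBD
clock 1: out=1, reg = 0xDE
clock 2: out=0, reg = 0xEF
clock 3: out=1, reg = 0x77
clock 4: out=1, reg = 0xBB
clock 5: out=1, reg = 0xDD
clock 6: out=1, reg = 0x6E
clock 7: out=0, reg = 0xB7
clock 8: out=1, reg = 0xDB

0xDB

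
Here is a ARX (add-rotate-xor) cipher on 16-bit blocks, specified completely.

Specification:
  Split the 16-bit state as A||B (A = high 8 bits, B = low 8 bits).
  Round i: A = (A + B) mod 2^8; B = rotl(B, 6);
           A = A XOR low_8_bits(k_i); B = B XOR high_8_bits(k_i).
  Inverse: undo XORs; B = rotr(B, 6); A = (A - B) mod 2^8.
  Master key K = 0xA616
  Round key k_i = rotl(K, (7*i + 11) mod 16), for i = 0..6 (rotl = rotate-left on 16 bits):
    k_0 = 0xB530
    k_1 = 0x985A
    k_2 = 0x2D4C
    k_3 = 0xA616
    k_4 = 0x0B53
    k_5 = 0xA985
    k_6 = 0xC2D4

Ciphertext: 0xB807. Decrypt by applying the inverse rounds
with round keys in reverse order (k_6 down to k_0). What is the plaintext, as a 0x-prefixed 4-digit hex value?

0x2A75

s_0 = ciphertext = 0xB807
s_1 = InvRound(s_0, k_6) = 0x5517
s_2 = InvRound(s_1, k_5) = 0xD6FA
s_3 = InvRound(s_2, k_4) = 0xBEC7
s_4 = InvRound(s_3, k_3) = 0x2385
s_5 = InvRound(s_4, k_2) = 0xCDA2
s_6 = InvRound(s_5, k_1) = 0xAFE8
s_7 = InvRound(s_6, k_0) = 0x2A75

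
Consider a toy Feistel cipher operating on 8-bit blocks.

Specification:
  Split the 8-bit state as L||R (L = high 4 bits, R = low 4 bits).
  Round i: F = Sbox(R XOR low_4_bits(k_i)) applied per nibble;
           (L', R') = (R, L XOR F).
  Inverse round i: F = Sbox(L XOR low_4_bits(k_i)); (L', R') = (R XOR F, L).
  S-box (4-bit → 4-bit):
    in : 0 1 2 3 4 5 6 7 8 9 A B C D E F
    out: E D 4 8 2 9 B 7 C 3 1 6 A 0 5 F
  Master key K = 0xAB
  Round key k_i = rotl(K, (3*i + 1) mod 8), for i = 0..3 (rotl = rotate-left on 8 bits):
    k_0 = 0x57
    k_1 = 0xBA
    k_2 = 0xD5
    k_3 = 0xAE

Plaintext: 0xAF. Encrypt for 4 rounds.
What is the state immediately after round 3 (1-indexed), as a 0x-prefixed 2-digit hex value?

0x58

s_0 = plaintext = 0xAF
s_1 = Round(s_0, k_0) = 0xF6
s_2 = Round(s_1, k_1) = 0x65
s_3 = Round(s_2, k_2) = 0x58
s_4 = Round(s_3, k_3) = 0x8E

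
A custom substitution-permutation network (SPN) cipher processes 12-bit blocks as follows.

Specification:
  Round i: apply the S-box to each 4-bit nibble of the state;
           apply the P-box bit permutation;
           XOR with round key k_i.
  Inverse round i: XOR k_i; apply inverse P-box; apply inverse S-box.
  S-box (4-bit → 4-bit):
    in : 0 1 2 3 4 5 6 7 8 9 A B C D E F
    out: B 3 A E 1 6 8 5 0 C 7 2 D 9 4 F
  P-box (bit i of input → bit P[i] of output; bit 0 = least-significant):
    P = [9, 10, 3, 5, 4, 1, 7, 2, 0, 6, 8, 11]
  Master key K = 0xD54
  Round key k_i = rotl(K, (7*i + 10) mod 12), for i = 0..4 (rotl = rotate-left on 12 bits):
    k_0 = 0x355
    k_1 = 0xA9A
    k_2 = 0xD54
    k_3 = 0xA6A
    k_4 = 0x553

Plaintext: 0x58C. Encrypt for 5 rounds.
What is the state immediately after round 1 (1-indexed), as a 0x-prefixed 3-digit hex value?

0x03D

s_0 = plaintext = 0x58C
s_1 = Round(s_0, k_0) = 0x03D
s_2 = Round(s_1, k_1) = 0x07D
s_3 = Round(s_2, k_2) = 0x7A5
s_4 = Round(s_3, k_3) = 0xFF1
s_5 = Round(s_4, k_4) = 0xA84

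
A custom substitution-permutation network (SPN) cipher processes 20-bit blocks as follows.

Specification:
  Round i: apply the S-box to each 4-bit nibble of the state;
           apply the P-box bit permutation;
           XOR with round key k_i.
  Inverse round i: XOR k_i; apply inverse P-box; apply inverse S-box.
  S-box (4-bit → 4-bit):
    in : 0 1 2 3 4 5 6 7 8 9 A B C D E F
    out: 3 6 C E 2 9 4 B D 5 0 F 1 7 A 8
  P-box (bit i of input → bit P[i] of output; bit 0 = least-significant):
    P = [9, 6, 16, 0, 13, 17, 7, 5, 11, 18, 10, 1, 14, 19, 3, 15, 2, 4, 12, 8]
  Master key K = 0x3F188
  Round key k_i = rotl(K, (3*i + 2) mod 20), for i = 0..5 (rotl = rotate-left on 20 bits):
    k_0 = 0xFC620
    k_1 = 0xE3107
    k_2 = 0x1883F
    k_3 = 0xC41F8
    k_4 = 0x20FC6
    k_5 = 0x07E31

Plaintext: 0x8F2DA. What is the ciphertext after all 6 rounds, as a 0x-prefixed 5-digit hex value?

s_0 = plaintext = 0x8F2DA
s_1 = Round(s_0, k_0) = 0xD73A6
s_2 = Round(s_1, k_1) = 0x3E511
s_3 = Round(s_2, k_2) = 0xA11ED
s_4 = Round(s_3, k_3) = 0x34790
s_5 = Round(s_4, k_4) = 0xE3414
s_6 = Round(s_5, k_5) = 0xEFFE9

0xEFFE9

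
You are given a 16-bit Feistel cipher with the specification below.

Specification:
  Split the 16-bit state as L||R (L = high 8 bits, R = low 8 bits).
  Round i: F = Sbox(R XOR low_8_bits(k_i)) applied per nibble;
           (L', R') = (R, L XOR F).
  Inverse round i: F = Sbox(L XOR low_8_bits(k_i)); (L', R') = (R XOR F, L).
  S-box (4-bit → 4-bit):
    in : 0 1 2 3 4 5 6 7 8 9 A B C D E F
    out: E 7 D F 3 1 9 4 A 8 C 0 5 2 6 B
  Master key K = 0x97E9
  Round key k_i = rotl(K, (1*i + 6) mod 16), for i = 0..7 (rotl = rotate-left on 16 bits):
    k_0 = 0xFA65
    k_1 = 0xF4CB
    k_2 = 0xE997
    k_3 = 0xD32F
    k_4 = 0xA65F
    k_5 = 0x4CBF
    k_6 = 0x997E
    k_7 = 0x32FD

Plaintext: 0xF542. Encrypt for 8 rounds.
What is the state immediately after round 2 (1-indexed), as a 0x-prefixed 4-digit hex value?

s_0 = plaintext = 0xF542
s_1 = Round(s_0, k_0) = 0x4221
s_2 = Round(s_1, k_1) = 0x212E
s_3 = Round(s_2, k_2) = 0x2E29
s_4 = Round(s_3, k_3) = 0x29C7
s_5 = Round(s_4, k_4) = 0xC7A3
s_6 = Round(s_5, k_5) = 0xA3B2
s_7 = Round(s_6, k_6) = 0xB2F6
s_8 = Round(s_7, k_7) = 0xF652

0x212E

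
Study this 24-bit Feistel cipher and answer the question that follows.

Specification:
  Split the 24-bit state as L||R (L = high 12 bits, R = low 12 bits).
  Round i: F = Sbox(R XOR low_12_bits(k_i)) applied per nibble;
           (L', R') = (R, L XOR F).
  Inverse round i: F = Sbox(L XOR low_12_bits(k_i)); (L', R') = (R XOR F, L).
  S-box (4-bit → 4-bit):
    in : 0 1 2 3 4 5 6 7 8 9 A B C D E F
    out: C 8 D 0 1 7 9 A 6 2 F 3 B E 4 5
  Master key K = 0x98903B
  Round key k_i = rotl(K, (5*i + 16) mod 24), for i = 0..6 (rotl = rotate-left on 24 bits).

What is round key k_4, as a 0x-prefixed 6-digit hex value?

0x03B989

K = 0x98903B
k_0 = rotl(K, (5*0+16) mod 24) = rotl(K, 16) = 0x3B9890
k_1 = rotl(K, (5*1+16) mod 24) = rotl(K, 21) = 0x731207
k_2 = rotl(K, (5*2+16) mod 24) = rotl(K, 2) = 0x6240EE
k_3 = rotl(K, (5*3+16) mod 24) = rotl(K, 7) = 0x481DCC
k_4 = rotl(K, (5*4+16) mod 24) = rotl(K, 12) = 0x03B989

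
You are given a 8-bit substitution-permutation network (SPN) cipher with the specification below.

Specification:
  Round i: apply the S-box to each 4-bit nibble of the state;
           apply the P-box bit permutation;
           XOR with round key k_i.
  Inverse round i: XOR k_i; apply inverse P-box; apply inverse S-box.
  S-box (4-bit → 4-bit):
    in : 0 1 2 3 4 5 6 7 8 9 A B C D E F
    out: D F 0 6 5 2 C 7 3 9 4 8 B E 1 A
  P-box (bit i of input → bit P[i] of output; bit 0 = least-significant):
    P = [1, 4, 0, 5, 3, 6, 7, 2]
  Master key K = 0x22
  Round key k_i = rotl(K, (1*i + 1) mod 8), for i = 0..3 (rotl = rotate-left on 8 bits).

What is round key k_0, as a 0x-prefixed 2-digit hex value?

0x44

K = 0x22
k_0 = rotl(K, (1*0+1) mod 8) = rotl(K, 1) = 0x44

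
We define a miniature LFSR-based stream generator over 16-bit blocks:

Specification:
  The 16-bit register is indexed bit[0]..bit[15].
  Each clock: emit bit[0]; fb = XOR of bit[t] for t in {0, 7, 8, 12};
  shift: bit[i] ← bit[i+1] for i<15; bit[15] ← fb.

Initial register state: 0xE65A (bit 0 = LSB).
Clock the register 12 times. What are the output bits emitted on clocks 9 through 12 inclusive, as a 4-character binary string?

0110

reg_0 = 0xE65A
clock 1: out=0, reg = 0x732D
clock 2: out=1, reg = 0xB996
clock 3: out=0, reg = 0xDCCB
clock 4: out=1, reg = 0xEE65
clock 5: out=1, reg = 0xF732
clock 6: out=0, reg = 0x7B99
clock 7: out=1, reg = 0x3DCC
clock 8: out=0, reg = 0x9EE6
clock 9: out=0, reg = 0x4F73
clock 10: out=1, reg = 0x27B9
clock 11: out=1, reg = 0x93DC
clock 12: out=0, reg = 0xC9EE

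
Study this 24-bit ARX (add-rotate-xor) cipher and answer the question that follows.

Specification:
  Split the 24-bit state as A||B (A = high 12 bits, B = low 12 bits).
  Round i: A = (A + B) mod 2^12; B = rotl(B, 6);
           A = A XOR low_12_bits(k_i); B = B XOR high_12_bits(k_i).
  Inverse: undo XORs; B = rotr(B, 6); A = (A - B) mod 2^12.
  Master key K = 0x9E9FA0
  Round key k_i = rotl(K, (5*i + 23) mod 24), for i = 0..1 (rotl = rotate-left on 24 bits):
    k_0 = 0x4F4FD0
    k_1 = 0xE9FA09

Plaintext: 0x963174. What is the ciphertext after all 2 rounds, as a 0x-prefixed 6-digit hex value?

0x4F12F8

s_0 = plaintext = 0x963174
s_1 = Round(s_0, k_0) = 0x5079F1
s_2 = Round(s_1, k_1) = 0x4F12F8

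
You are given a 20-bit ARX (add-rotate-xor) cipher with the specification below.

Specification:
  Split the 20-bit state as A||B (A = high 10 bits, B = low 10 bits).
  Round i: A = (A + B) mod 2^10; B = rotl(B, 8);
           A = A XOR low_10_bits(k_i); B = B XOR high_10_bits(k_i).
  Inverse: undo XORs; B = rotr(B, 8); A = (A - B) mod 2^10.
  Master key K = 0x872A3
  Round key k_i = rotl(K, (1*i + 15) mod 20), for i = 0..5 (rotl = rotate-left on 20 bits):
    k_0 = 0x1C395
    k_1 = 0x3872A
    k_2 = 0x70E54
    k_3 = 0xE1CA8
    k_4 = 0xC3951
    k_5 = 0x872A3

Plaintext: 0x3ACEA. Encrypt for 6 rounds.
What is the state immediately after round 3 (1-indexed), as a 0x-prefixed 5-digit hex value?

0x11E5F

s_0 = plaintext = 0x3ACEA
s_1 = Round(s_0, k_0) = 0x9024A
s_2 = Round(s_1, k_1) = 0xE8273
s_3 = Round(s_2, k_2) = 0x11E5F
s_4 = Round(s_3, k_3) = 0x83810
s_5 = Round(s_4, k_4) = 0xD3F0A
s_6 = Round(s_5, k_5) = 0x3E8DE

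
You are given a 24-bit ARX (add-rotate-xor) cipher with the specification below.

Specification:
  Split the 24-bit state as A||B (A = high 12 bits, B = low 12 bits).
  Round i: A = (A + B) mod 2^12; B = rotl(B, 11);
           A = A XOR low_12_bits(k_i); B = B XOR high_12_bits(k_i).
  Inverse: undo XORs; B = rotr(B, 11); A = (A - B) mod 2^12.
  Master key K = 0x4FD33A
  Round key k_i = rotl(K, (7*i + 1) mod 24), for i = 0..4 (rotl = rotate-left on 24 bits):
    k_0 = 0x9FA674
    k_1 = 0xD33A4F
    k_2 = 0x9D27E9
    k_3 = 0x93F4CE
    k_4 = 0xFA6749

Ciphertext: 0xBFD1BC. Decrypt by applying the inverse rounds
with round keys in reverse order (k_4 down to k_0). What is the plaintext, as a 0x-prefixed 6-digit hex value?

0x35190B

s_0 = ciphertext = 0xBFD1BC
s_1 = InvRound(s_0, k_4) = 0x07FC35
s_2 = InvRound(s_1, k_3) = 0xA9DA14
s_3 = InvRound(s_2, k_2) = 0x5E878C
s_4 = InvRound(s_3, k_1) = 0xA2857F
s_5 = InvRound(s_4, k_0) = 0x35190B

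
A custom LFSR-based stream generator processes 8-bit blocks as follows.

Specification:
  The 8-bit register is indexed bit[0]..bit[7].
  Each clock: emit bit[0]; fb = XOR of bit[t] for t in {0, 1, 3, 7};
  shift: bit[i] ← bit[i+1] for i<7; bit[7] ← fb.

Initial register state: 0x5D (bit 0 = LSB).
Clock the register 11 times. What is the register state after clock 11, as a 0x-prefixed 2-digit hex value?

0xE5

reg_0 = 0x5D
clock 1: out=1, reg = 0x2E
clock 2: out=0, reg = 0x17
clock 3: out=1, reg = 0x0B
clock 4: out=1, reg = 0x85
clock 5: out=1, reg = 0x42
clock 6: out=0, reg = 0xA1
clock 7: out=1, reg = 0x50
clock 8: out=0, reg = 0x28
clock 9: out=0, reg = 0x94
clock 10: out=0, reg = 0xCA
clock 11: out=0, reg = 0xE5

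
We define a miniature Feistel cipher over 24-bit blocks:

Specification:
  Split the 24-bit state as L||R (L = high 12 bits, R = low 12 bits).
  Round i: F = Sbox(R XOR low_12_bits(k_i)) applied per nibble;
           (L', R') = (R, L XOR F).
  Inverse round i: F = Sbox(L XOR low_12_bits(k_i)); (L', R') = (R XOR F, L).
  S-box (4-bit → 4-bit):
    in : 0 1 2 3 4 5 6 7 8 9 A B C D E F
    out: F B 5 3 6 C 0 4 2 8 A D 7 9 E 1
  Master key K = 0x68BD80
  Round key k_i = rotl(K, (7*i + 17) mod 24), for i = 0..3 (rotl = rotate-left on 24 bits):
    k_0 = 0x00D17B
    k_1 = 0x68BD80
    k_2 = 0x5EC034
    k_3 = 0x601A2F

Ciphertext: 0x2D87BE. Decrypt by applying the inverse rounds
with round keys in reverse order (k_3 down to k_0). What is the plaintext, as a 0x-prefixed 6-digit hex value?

s_0 = ciphertext = 0x2D87BE
s_1 = InvRound(s_0, k_3) = 0x5AA2D8
s_2 = InvRound(s_1, k_2) = 0xE565AA
s_3 = InvRound(s_2, k_1) = 0x63AE56
s_4 = InvRound(s_3, k_0) = 0xA3D63A

0xA3D63A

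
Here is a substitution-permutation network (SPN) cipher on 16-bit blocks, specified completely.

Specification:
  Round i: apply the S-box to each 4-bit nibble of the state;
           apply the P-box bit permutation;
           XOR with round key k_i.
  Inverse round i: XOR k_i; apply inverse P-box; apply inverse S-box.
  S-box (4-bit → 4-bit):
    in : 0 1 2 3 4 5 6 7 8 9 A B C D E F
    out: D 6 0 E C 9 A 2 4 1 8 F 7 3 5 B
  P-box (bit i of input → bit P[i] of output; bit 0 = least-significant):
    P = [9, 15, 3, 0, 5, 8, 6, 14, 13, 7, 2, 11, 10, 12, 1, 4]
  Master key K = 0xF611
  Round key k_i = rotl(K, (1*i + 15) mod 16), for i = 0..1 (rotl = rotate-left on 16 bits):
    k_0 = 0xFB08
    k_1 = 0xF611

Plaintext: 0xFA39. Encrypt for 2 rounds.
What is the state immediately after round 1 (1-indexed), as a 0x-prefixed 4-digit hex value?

0xA458

s_0 = plaintext = 0xFA39
s_1 = Round(s_0, k_0) = 0xA458
s_2 = Round(s_1, k_1) = 0xBE2D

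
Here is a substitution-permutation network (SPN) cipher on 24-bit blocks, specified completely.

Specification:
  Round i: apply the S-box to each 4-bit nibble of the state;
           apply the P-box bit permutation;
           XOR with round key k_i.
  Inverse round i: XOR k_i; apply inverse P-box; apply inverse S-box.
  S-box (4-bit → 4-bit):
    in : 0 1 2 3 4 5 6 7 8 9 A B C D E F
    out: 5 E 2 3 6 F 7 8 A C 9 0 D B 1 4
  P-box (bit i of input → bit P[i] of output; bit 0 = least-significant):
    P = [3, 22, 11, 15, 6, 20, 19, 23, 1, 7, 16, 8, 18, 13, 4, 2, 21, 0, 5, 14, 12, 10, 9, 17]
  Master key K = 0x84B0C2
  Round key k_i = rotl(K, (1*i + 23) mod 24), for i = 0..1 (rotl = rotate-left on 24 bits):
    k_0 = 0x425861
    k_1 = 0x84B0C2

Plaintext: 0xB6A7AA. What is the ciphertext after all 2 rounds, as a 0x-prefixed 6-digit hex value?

s_0 = plaintext = 0xB6A7AA
s_1 = Round(s_0, k_0) = 0xE6D90C
s_2 = Round(s_1, k_1) = 0xA909AF

0xA909AF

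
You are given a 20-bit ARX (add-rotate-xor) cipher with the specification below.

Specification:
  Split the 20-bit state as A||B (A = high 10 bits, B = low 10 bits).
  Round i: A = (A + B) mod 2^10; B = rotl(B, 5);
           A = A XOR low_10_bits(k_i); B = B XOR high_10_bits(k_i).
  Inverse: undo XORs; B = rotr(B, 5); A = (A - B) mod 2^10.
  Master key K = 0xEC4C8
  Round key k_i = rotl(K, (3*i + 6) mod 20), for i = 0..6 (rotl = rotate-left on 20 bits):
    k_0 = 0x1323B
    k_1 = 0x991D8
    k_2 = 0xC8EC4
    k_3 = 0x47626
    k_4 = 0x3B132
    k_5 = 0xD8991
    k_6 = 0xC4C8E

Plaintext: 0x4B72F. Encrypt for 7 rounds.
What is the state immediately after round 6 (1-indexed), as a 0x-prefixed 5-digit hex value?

0x7E748

s_0 = plaintext = 0x4B72F
s_1 = Round(s_0, k_0) = 0x99DB5
s_2 = Round(s_1, k_1) = 0x710C9
s_3 = Round(s_2, k_2) = 0x12605
s_4 = Round(s_3, k_3) = 0x1A1AD
s_5 = Round(s_4, k_4) = 0xC9D41
s_6 = Round(s_5, k_5) = 0x7E748
s_7 = Round(s_6, k_6) = 0x73E09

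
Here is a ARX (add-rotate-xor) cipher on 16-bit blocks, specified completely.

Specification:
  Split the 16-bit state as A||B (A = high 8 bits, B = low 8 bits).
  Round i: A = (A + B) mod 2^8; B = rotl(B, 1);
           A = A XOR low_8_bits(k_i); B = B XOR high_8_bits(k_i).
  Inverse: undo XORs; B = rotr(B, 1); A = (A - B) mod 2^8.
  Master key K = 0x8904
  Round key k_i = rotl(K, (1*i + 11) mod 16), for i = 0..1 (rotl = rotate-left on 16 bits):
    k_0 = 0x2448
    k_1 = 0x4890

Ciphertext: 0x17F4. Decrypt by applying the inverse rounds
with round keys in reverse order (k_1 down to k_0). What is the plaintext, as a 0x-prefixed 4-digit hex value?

0x243D

s_0 = ciphertext = 0x17F4
s_1 = InvRound(s_0, k_1) = 0x295E
s_2 = InvRound(s_1, k_0) = 0x243D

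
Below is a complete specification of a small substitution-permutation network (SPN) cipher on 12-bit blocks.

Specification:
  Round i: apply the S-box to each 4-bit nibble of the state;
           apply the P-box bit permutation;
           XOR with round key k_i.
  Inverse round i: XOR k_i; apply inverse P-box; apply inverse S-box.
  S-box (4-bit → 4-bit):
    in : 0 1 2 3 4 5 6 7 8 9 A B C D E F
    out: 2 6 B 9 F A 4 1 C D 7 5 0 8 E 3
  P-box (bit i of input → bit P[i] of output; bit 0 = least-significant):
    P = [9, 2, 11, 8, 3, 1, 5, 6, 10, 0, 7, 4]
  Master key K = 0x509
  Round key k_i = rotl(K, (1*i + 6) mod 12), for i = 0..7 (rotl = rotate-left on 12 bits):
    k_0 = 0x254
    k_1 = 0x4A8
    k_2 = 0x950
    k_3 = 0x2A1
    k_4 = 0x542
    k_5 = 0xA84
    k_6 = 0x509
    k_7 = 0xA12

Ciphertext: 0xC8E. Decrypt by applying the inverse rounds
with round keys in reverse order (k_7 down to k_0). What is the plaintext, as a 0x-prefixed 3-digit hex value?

0x080

s_0 = ciphertext = 0xC8E
s_1 = InvRound(s_0, k_7) = 0x97F
s_2 = InvRound(s_1, k_6) = 0x3E1
s_3 = InvRound(s_2, k_5) = 0x08E
s_4 = InvRound(s_3, k_4) = 0xB35
s_5 = InvRound(s_4, k_3) = 0x8CE
s_6 = InvRound(s_5, k_2) = 0x8F5
s_7 = InvRound(s_6, k_1) = 0x231
s_8 = InvRound(s_7, k_0) = 0x080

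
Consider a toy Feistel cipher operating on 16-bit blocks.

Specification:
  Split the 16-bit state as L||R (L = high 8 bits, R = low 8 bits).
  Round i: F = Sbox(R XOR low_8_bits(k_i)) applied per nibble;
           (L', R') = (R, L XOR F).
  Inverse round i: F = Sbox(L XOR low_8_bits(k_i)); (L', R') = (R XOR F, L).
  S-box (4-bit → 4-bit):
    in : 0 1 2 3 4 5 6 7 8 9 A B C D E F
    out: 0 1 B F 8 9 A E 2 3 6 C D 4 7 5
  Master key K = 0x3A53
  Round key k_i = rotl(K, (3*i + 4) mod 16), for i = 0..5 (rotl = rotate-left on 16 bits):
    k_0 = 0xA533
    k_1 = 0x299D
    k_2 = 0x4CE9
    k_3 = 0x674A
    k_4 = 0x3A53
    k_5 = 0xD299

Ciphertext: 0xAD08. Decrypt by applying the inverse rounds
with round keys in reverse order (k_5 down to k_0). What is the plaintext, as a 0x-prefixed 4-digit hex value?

s_0 = ciphertext = 0xAD08
s_1 = InvRound(s_0, k_5) = 0xF0AD
s_2 = InvRound(s_1, k_4) = 0xC2F0
s_3 = InvRound(s_2, k_3) = 0xD2C2
s_4 = InvRound(s_3, k_2) = 0x3ED2
s_5 = InvRound(s_4, k_1) = 0xBD3E
s_6 = InvRound(s_5, k_0) = 0x19BD

0x19BD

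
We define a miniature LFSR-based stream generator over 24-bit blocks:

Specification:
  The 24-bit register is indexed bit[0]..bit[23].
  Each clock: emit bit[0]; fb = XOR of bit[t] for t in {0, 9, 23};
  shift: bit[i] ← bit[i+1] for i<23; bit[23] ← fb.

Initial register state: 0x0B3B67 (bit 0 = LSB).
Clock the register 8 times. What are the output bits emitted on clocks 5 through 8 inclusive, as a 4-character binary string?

reg_0 = 0x0B3B67
clock 1: out=1, reg = 0x059DB3
clock 2: out=1, reg = 0x82CED9
clock 3: out=1, reg = 0xC1676C
clock 4: out=0, reg = 0x60B3B6
clock 5: out=0, reg = 0xB059DB
clock 6: out=1, reg = 0x582CED
clock 7: out=1, reg = 0xAC1676
clock 8: out=0, reg = 0x560B3B

0110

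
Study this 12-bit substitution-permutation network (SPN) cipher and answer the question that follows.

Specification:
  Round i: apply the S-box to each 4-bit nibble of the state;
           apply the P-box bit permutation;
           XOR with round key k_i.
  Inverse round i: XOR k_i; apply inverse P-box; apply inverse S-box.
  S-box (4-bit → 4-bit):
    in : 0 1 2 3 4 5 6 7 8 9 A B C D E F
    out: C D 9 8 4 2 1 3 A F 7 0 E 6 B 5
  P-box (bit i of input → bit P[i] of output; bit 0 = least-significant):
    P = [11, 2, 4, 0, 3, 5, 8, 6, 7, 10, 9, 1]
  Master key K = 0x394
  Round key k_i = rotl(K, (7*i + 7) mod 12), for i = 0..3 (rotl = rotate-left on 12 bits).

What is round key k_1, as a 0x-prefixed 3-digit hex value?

0xE50

K = 0x394
k_0 = rotl(K, (7*0+7) mod 12) = rotl(K, 7) = 0xA1C
k_1 = rotl(K, (7*1+7) mod 12) = rotl(K, 2) = 0xE50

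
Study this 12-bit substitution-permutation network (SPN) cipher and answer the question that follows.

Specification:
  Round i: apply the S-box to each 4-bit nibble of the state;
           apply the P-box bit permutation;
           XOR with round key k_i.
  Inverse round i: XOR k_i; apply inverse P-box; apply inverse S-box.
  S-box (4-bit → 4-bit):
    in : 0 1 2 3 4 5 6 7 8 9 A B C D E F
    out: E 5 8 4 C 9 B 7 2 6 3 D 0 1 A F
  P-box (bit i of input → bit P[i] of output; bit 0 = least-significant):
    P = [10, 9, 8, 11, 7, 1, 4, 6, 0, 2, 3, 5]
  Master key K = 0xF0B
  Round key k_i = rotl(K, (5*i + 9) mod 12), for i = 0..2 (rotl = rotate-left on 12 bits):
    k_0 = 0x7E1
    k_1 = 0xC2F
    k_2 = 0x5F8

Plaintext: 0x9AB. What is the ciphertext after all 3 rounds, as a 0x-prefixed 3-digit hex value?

0x7B2

s_0 = plaintext = 0x9AB
s_1 = Round(s_0, k_0) = 0xA6F
s_2 = Round(s_1, k_1) = 0x3E8
s_3 = Round(s_2, k_2) = 0x7B2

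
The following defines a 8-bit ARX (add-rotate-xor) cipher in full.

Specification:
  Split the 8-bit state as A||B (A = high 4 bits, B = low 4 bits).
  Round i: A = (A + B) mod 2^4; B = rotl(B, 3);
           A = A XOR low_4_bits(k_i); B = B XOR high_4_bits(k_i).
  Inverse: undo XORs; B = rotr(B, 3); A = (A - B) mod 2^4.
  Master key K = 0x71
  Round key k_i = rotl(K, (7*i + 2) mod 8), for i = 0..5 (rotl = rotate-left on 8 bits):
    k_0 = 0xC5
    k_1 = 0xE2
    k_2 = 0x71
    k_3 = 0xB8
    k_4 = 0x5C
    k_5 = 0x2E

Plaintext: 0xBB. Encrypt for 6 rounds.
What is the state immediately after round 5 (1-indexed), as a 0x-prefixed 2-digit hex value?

0xE9

s_0 = plaintext = 0xBB
s_1 = Round(s_0, k_0) = 0x31
s_2 = Round(s_1, k_1) = 0x66
s_3 = Round(s_2, k_2) = 0xD4
s_4 = Round(s_3, k_3) = 0x99
s_5 = Round(s_4, k_4) = 0xE9
s_6 = Round(s_5, k_5) = 0x9E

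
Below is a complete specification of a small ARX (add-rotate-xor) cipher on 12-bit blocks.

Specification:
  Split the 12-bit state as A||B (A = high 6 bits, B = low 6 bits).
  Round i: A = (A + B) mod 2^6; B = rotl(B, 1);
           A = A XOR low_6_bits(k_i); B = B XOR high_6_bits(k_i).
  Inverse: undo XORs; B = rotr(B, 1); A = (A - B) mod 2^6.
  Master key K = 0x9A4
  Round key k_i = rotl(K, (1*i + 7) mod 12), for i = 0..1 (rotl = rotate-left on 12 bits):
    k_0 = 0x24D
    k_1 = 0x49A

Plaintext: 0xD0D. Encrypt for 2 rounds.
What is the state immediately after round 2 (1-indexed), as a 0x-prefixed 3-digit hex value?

s_0 = plaintext = 0xD0D
s_1 = Round(s_0, k_0) = 0x313
s_2 = Round(s_1, k_1) = 0x174

0x174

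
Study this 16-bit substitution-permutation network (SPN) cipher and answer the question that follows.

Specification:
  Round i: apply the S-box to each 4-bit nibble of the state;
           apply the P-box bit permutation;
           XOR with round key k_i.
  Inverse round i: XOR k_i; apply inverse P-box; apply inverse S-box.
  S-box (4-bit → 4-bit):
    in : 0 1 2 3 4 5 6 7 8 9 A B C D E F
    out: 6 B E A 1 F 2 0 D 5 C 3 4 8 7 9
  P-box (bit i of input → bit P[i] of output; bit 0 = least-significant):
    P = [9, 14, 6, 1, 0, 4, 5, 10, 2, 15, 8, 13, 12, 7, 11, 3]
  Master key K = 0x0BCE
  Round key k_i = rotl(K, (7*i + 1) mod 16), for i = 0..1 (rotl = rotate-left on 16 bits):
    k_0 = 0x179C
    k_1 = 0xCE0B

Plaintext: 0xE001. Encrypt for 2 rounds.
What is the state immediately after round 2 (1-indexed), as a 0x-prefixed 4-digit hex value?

0x817B

s_0 = plaintext = 0xE001
s_1 = Round(s_0, k_0) = 0xCC2E
s_2 = Round(s_1, k_1) = 0x817B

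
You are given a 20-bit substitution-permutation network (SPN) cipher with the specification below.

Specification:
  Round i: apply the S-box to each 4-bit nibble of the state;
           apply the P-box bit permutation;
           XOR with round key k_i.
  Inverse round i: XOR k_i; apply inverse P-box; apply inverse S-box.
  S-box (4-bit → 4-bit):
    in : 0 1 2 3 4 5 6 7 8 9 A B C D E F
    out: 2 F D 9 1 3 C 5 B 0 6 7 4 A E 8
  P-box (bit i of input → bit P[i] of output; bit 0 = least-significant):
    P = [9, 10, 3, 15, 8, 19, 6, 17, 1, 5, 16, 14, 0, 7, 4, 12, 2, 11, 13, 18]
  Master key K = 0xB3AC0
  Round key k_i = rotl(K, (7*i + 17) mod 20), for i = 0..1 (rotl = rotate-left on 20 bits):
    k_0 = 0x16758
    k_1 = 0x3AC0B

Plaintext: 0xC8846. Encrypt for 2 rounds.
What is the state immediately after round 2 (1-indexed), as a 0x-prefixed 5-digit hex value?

s_0 = plaintext = 0xC8846
s_1 = Round(s_0, k_0) = 0x196F3
s_2 = Round(s_1, k_1) = 0x4460F

0x4460F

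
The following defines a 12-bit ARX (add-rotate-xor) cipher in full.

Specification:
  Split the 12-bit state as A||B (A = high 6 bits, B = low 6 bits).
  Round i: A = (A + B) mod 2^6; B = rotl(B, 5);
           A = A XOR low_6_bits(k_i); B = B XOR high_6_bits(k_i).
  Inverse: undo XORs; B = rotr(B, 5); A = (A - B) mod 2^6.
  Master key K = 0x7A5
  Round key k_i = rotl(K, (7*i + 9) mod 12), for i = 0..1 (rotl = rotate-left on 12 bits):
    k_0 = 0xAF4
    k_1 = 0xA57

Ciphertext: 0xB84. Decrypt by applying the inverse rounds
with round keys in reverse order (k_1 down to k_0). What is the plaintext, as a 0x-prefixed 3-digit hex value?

0x261

s_0 = ciphertext = 0xB84
s_1 = InvRound(s_0, k_1) = 0x79B
s_2 = InvRound(s_1, k_0) = 0x261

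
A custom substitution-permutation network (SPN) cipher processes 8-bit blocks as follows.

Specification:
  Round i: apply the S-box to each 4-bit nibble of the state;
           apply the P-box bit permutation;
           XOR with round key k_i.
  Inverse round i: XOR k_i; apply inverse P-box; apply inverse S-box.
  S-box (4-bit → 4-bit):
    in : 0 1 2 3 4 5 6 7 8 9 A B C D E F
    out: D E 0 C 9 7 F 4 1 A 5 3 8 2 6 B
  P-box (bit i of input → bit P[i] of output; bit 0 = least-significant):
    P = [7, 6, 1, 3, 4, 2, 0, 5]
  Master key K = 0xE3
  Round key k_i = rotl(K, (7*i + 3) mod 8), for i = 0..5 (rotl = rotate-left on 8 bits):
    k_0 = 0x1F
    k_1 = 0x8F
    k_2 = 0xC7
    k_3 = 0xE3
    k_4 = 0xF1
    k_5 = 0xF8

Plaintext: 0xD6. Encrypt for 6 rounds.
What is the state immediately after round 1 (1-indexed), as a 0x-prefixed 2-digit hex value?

0xD1

s_0 = plaintext = 0xD6
s_1 = Round(s_0, k_0) = 0xD1
s_2 = Round(s_1, k_1) = 0xC1
s_3 = Round(s_2, k_2) = 0xAD
s_4 = Round(s_3, k_3) = 0xB2
s_5 = Round(s_4, k_4) = 0xE5
s_6 = Round(s_5, k_5) = 0x3F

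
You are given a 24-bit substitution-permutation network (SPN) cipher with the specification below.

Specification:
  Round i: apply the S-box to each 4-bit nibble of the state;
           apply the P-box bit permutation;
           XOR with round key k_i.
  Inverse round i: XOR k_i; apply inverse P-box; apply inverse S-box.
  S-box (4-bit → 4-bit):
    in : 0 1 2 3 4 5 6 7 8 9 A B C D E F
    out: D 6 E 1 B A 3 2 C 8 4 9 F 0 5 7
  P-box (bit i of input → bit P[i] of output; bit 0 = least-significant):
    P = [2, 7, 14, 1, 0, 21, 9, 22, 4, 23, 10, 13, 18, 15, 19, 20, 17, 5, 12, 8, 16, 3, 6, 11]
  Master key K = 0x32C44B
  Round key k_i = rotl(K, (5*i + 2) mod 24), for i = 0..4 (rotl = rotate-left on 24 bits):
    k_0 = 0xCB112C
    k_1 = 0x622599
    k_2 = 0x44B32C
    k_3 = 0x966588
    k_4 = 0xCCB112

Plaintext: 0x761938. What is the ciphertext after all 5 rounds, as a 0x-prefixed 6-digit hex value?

0x19C145

s_0 = plaintext = 0x761938
s_1 = Round(s_0, k_0) = 0xC1F107
s_2 = Round(s_1, k_1) = 0xAFBB70
s_3 = Round(s_2, k_2) = 0x72C35A
s_4 = Round(s_3, k_3) = 0xEAB4B0
s_5 = Round(s_4, k_4) = 0x19C145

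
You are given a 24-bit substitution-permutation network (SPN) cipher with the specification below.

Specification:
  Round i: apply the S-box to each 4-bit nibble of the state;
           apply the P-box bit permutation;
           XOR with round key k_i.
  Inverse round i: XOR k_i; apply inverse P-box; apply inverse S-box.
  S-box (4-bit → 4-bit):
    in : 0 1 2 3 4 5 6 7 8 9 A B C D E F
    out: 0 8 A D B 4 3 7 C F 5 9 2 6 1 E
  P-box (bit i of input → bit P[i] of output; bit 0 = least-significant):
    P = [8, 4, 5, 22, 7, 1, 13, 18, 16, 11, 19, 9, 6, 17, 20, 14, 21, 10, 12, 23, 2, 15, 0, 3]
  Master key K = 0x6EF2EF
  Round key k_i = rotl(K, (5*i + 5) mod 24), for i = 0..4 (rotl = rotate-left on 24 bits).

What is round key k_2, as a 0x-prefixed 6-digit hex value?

0x77B779

K = 0x6EF2EF
k_0 = rotl(K, (5*0+5) mod 24) = rotl(K, 5) = 0xDE5DED
k_1 = rotl(K, (5*1+5) mod 24) = rotl(K, 10) = 0xCBBDBB
k_2 = rotl(K, (5*2+5) mod 24) = rotl(K, 15) = 0x77B779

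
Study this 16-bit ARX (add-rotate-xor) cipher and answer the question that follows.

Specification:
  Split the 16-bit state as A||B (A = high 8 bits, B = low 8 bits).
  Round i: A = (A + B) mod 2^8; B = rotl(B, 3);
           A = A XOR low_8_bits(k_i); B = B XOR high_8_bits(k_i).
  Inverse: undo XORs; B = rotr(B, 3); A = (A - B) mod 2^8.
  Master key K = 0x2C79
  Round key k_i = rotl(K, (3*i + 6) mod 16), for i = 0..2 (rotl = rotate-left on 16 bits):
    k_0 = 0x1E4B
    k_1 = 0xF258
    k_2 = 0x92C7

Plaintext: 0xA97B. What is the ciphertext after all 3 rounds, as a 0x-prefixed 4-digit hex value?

0x8F74

s_0 = plaintext = 0xA97B
s_1 = Round(s_0, k_0) = 0x6FC5
s_2 = Round(s_1, k_1) = 0x6CDC
s_3 = Round(s_2, k_2) = 0x8F74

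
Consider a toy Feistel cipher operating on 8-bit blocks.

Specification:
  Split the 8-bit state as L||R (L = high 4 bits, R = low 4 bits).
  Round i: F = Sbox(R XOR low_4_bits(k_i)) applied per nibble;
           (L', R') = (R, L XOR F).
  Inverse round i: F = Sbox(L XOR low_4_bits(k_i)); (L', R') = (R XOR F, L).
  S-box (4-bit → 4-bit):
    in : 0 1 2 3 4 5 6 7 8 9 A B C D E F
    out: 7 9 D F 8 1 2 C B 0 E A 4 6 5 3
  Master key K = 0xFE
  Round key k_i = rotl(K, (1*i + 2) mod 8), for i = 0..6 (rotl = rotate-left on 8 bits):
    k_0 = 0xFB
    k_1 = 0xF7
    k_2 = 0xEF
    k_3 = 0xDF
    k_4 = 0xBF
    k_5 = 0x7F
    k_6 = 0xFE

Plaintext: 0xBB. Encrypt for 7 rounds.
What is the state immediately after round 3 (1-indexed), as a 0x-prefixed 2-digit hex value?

0x19

s_0 = plaintext = 0xBB
s_1 = Round(s_0, k_0) = 0xBC
s_2 = Round(s_1, k_1) = 0xC1
s_3 = Round(s_2, k_2) = 0x19
s_4 = Round(s_3, k_3) = 0x93
s_5 = Round(s_4, k_4) = 0x3D
s_6 = Round(s_5, k_5) = 0xDE
s_7 = Round(s_6, k_6) = 0xEA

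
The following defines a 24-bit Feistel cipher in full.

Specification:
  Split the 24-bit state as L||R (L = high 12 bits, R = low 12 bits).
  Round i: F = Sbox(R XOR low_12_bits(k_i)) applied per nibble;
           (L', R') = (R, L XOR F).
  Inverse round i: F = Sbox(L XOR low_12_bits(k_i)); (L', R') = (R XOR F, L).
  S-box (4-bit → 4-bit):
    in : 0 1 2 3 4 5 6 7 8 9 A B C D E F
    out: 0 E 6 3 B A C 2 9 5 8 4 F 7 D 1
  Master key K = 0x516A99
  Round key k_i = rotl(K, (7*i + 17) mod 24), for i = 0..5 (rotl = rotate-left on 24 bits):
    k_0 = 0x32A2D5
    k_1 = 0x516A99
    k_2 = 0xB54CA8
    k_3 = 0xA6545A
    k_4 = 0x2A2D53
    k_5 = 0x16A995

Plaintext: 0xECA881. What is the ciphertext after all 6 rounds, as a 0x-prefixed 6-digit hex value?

0xEA09A6

s_0 = plaintext = 0xECA881
s_1 = Round(s_0, k_0) = 0x881661
s_2 = Round(s_1, k_1) = 0x661798
s_3 = Round(s_2, k_2) = 0x798251
s_4 = Round(s_3, k_3) = 0x251B9C
s_5 = Round(s_4, k_4) = 0xB9CEA0
s_6 = Round(s_5, k_5) = 0xEA09A6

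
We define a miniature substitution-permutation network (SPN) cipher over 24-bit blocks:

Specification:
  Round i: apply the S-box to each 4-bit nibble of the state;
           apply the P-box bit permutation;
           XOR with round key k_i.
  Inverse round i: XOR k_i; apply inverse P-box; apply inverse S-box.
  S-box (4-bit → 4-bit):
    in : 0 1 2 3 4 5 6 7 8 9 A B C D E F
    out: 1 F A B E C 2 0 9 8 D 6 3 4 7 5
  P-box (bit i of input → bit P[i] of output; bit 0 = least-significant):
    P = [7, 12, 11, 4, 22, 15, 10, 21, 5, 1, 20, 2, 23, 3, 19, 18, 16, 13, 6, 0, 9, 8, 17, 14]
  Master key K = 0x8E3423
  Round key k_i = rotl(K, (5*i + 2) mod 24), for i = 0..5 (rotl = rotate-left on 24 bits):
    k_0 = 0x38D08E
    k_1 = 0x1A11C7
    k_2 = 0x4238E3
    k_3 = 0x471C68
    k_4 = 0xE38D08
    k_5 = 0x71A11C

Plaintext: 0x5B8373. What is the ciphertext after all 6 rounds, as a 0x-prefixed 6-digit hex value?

0x2A0ACF

s_0 = plaintext = 0x5B8373
s_1 = Round(s_0, k_0) = 0xBEA078
s_2 = Round(s_1, k_1) = 0x953037
s_3 = Round(s_2, k_2) = 0xA6F88A
s_4 = Round(s_3, k_3) = 0xAD76DC
s_5 = Round(s_4, k_4) = 0xE1DBCA
s_6 = Round(s_5, k_5) = 0x2A0ACF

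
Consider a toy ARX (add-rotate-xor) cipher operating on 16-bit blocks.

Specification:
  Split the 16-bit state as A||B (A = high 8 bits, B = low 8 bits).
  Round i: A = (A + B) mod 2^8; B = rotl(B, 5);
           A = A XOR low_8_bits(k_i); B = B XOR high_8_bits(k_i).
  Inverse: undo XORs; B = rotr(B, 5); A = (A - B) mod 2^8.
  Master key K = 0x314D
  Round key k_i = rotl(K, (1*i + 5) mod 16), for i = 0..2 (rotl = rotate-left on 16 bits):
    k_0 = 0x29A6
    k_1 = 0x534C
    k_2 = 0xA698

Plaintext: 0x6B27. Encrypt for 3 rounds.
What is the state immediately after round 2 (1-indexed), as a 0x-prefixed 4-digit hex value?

s_0 = plaintext = 0x6B27
s_1 = Round(s_0, k_0) = 0x34CD
s_2 = Round(s_1, k_1) = 0x4DEA
s_3 = Round(s_2, k_2) = 0xAFFB

0x4DEA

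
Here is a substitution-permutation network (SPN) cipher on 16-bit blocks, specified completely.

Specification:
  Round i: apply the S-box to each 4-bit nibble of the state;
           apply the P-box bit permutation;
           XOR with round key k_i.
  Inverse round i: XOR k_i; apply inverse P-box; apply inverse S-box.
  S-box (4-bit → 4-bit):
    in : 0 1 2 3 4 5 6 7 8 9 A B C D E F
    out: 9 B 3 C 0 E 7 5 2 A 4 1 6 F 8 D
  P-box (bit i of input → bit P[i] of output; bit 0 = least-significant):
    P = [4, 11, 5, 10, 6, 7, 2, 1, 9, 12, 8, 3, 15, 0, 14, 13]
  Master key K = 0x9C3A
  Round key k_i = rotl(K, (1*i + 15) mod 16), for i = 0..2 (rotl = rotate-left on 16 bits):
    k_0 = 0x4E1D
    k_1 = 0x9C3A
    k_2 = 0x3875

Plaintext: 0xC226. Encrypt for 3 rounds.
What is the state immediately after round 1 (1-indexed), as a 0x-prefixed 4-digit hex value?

s_0 = plaintext = 0xC226
s_1 = Round(s_0, k_0) = 0x14EC
s_2 = Round(s_1, k_1) = 0x3419
s_3 = Round(s_2, k_2) = 0x54B7

0x14EC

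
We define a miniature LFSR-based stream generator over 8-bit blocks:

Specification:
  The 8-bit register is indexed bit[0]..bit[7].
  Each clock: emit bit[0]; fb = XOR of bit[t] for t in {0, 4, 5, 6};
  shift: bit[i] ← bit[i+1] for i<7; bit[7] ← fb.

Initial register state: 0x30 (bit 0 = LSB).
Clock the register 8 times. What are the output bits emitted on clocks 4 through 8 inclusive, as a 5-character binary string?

01100

reg_0 = 0x30
clock 1: out=0, reg = 0x18
clock 2: out=0, reg = 0x8C
clock 3: out=0, reg = 0x46
clock 4: out=0, reg = 0xA3
clock 5: out=1, reg = 0x51
clock 6: out=1, reg = 0xA8
clock 7: out=0, reg = 0xD4
clock 8: out=0, reg = 0x6A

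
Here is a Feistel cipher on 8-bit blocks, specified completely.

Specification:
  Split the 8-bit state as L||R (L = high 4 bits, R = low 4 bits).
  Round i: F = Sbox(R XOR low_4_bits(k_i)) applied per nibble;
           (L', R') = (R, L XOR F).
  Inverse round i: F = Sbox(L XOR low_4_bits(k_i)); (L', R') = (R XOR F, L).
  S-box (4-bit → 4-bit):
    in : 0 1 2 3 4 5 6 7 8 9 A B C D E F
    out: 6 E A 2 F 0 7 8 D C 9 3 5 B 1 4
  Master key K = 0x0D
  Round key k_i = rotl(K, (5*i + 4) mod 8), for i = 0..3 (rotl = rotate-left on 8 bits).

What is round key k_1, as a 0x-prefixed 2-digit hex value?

K = 0x0D
k_0 = rotl(K, (5*0+4) mod 8) = rotl(K, 4) = 0xD0
k_1 = rotl(K, (5*1+4) mod 8) = rotl(K, 1) = 0x1A

0x1A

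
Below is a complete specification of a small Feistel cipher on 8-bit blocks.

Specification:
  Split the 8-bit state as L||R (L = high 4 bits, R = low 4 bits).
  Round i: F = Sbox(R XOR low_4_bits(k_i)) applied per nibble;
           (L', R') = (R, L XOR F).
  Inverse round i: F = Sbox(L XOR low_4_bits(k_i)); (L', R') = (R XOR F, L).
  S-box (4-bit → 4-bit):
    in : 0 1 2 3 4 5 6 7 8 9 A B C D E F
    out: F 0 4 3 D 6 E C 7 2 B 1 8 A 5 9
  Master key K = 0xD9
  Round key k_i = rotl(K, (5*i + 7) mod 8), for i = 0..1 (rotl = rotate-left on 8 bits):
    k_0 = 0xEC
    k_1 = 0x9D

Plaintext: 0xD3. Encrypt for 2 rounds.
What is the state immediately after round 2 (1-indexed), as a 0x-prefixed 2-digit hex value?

0x41

s_0 = plaintext = 0xD3
s_1 = Round(s_0, k_0) = 0x34
s_2 = Round(s_1, k_1) = 0x41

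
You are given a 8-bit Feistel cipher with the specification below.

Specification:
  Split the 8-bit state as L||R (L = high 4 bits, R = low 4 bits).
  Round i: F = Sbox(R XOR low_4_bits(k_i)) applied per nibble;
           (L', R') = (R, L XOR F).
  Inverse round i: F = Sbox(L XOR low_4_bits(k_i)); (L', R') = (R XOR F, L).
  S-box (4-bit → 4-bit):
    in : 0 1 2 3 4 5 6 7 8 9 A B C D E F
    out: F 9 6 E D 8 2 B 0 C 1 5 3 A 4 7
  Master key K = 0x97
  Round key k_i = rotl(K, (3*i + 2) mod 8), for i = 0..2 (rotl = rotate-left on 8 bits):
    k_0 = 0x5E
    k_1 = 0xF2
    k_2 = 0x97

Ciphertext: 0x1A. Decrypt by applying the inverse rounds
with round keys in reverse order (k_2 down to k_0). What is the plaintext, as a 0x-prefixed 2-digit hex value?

0xC0

s_0 = ciphertext = 0x1A
s_1 = InvRound(s_0, k_2) = 0x81
s_2 = InvRound(s_1, k_1) = 0x08
s_3 = InvRound(s_2, k_0) = 0xC0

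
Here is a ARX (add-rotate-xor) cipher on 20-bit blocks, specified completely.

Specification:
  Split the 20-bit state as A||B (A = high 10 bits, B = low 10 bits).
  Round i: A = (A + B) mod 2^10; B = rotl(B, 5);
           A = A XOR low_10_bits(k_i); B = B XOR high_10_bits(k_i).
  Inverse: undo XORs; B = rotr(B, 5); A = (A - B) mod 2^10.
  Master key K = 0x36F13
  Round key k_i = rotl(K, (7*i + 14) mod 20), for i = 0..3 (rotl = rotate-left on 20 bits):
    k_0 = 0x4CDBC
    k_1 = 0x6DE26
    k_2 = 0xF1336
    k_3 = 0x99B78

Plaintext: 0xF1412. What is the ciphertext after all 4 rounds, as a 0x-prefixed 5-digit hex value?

s_0 = plaintext = 0xF1412
s_1 = Round(s_0, k_0) = 0x9AF73
s_2 = Round(s_1, k_1) = 0xFE3CC
s_3 = Round(s_2, k_2) = 0x3CA5A
s_4 = Round(s_3, k_3) = 0x0D134

0x0D134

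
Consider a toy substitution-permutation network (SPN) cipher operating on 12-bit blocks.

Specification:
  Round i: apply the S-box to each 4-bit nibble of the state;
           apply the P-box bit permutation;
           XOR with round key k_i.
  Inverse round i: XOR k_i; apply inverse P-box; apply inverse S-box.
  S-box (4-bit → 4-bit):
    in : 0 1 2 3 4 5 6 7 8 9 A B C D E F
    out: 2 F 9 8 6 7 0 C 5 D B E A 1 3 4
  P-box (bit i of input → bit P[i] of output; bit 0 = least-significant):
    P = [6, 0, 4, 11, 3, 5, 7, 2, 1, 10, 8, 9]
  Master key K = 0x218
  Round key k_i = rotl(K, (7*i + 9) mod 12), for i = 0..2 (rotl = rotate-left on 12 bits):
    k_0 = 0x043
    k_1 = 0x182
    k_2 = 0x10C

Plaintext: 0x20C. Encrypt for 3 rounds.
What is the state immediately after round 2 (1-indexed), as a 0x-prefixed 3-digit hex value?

0x781

s_0 = plaintext = 0x20C
s_1 = Round(s_0, k_0) = 0xA60
s_2 = Round(s_1, k_1) = 0x781
s_3 = Round(s_2, k_2) = 0xAD5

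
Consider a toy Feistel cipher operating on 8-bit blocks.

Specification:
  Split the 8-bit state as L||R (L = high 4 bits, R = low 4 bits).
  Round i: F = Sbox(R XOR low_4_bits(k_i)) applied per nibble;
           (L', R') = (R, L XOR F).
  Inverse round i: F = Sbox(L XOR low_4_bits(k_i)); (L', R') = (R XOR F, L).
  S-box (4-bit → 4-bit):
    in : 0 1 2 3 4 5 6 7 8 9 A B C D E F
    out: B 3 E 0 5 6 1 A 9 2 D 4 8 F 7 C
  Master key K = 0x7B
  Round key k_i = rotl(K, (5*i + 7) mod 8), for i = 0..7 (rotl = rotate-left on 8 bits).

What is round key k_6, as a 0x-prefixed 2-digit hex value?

K = 0x7B
k_0 = rotl(K, (5*0+7) mod 8) = rotl(K, 7) = 0xBD
k_1 = rotl(K, (5*1+7) mod 8) = rotl(K, 4) = 0xB7
k_2 = rotl(K, (5*2+7) mod 8) = rotl(K, 1) = 0xF6
k_3 = rotl(K, (5*3+7) mod 8) = rotl(K, 6) = 0xDE
k_4 = rotl(K, (5*4+7) mod 8) = rotl(K, 3) = 0xDB
k_5 = rotl(K, (5*5+7) mod 8) = rotl(K, 0) = 0x7B
k_6 = rotl(K, (5*6+7) mod 8) = rotl(K, 5) = 0x6F

0x6F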